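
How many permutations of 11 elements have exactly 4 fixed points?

Choose which 4 elements are fixed: C(11,4) = 330.
Derange the remaining 7 using D(j) = (j-1)(D(j-1) + D(j-2)), D(0)=1, D(1)=0: D(2)=1, D(3)=2, D(4)=9, D(5)=44, D(6)=265, D(7)=1854.
Total: 330 x 1854.

Final answer: C(11,4) D(7) = 611820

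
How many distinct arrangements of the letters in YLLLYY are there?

Letters (L:3, Y:3). Total letters: 6.
Permutations = 6!/(3! x 3!).

Final answer: 20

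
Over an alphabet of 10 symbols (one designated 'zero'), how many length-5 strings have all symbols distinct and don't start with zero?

First digit: 9 (nonzero). Second: 9 (not first). Third: 8, etc.
Total: 9 x 9 x 8 x 7 x 6.

Final answer: 27216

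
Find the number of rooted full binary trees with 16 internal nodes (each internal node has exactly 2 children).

This is a standard Catalan-number count: the answer is C_n. Here n = 16.
Using C_0 = 1 and C_(k+1) = C_k x 2(2k+1)/(k+2), build up term by term: C_1=1, C_2=2, C_3=5, C_4=14, C_5=42, C_6=132, C_7=429, C_8=1430, C_9=4862, C_10=16796, C_11=58786, C_12=208012, C_13=742900, C_14=2674440, C_15=9694845, C_16=35357670.

Final answer: C_{16} = 35357670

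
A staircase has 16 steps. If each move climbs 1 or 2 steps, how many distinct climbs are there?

Let f(n) count the ways. The last step is size 1 or 2, so f(n) = f(n-1) + f(n-2) with f(1)=1, f(2)=2.
Iterating the recurrence: f(1)=1, f(2)=2, f(3)=3, f(4)=5, f(5)=8, f(6)=13, f(7)=21, f(8)=34, f(9)=55, f(10)=89, f(11)=144, f(12)=233, f(13)=377, f(14)=610, f(15)=987, f(16)=1597.

Final answer: 1597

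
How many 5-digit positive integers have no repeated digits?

First digit: 9 (not 0). Second: 9 (not first). Third: 8, etc.
Total: 9 x 9 x 8 x 7 x 6.

Final answer: 27216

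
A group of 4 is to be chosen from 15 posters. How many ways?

C(15,4) = 15!/(4! x (15-4)!).

Final answer: C(15,4) = 1365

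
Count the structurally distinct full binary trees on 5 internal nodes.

This is a standard Catalan-number count: the answer is C_n. Here n = 5.
Using C_0 = 1 and C_(k+1) = C_k x 2(2k+1)/(k+2), build up term by term: C_1=1, C_2=2, C_3=5, C_4=14, C_5=42.

Final answer: C_{5} = 42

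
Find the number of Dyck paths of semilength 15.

Total monotonic paths to (15,15): C(30,15) = 155117520.
Paths that cross above y=x (reflection bijection): C(30,16) = 145422675.
Valid Dyck paths: 155117520 - 145422675.
(Equivalently, C_{15} = C(30,15)/16 = 155117520/16.)

Final answer: C_{15} = 9694845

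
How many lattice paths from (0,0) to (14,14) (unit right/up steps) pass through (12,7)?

Paths (0,0)->(12,7): C(19,7) = 50388.
Paths (12,7)->(14,14): C(9,7) = 36.
By multiplication principle: 50388 x 36.

Final answer: 1813968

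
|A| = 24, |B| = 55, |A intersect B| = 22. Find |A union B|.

|A union B| = |A| + |B| - |A intersect B| = 24 + 55 - 22.

Final answer: 57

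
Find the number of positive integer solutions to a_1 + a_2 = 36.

Substitute a'_i = a_i - 1 (so a'_i >= 0). Then sum a'_i = 36 - 2 = 34.
Stars and bars: C(34+2-1, 2-1) = C(35,1).

Final answer: C(35,1) = 35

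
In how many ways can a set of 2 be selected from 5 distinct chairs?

C(5,2) = 5!/(2! x (5-2)!).

Final answer: C(5,2) = 10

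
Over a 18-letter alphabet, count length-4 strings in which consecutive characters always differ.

Let g(n) count such strings. g(1) = 18, and each valid string of length n-1 extends in 17 ways (any symbol but the last), so g(n) = 17 g(n-1).
Total: g(4) = 18 x 17^3.

Final answer: 18 x 17^{3} = 88434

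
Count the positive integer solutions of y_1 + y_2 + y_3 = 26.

Substitute y'_i = y_i - 1 (so y'_i >= 0). Then sum y'_i = 26 - 3 = 23.
Stars and bars: C(23+3-1, 3-1) = C(25,2).

Final answer: C(25,2) = 300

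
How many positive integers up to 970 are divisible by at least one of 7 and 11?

Multiples of 7: 138. Multiples of 11: 88. Of both (lcm=77): 12.
By inclusion-exclusion: 138 + 88 - 12.

Final answer: 214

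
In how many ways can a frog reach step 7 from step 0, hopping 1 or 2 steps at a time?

Let f(n) count the ways. The last step is size 1 or 2, so f(n) = f(n-1) + f(n-2) with f(1)=1, f(2)=2.
Iterating the recurrence: f(1)=1, f(2)=2, f(3)=3, f(4)=5, f(5)=8, f(6)=13, f(7)=21.

Final answer: 21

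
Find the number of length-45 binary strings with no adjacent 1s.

A valid string ends in 0 (append to any length-(n-1) valid string) or in 01 (append to any length-(n-2) valid string), so a(n) = a(n-1) + a(n-2) with a(1)=2, a(2)=3.
Building up term by term: a(1)=2, a(2)=3, a(3)=5, a(4)=8, a(5)=13, a(6)=21, a(7)=34, a(8)=55, a(9)=89, a(10)=144, a(11)=233, a(12)=377, a(13)=610, a(14)=987, a(15)=1597, a(16)=2584, a(17)=4181, a(18)=6765, a(19)=10946, a(20)=17711, a(21)=28657, a(22)=46368, a(23)=75025, a(24)=121393, a(25)=196418, a(26)=317811, a(27)=514229, a(28)=832040, a(29)=1346269, a(30)=2178309, a(31)=3524578, a(32)=5702887, a(33)=9227465, a(34)=14930352, a(35)=24157817, a(36)=39088169, a(37)=63245986, a(38)=102334155, a(39)=165580141, a(40)=267914296, a(41)=433494437, a(42)=701408733, a(43)=1134903170, a(44)=1836311903, a(45)=2971215073.

Final answer: 2971215073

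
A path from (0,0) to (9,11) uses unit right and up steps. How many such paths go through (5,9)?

Paths (0,0)->(5,9): C(14,9) = 2002.
Paths (5,9)->(9,11): C(6,2) = 15.
By multiplication principle: 2002 x 15.

Final answer: 30030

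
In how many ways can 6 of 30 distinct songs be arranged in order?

P(30,6) = 30!/(30-6)! = 30!/24!.

Final answer: P(30,6) = 427518000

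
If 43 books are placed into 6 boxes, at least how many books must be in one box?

By the pigeonhole principle: ceiling(43/6).

Final answer: 8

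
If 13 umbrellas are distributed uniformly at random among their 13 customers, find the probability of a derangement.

Derangements satisfy D(n) = (n-1)(D(n-1) + D(n-2)), starting from D(0)=1, D(1)=0.
Building up: D(2)=1, D(3)=2, D(4)=9, D(5)=44, D(6)=265, D(7)=1854, D(8)=14833, D(9)=133496, D(10)=1334961, D(11)=14684570, D(12)=176214841, D(13)=2290792932.
Total arrangements: 13! = 6227020800.
Probability = D(13)/13! = 63633137/172972800.

Final answer: D(13)/13! = 2290792932/6227020800 = 0.367879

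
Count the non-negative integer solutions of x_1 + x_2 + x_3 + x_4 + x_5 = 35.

Stars and bars with 35 stars and 4 bars:
C(35+5-1, 5-1) = C(39,4).

Final answer: C(39,4) = 82251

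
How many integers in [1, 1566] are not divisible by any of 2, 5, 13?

|div by 2|=783, |div by 5|=313, |div by 13|=120.
|div by 2&5|=156, |div by 2&13|=60, |div by 5&13|=24, |div by all|=12.
By inclusion-exclusion, divisible by at least one: 783+313+120-156-60-24+12 = 988.
Not divisible by any: 1566 - 988.

Final answer: 578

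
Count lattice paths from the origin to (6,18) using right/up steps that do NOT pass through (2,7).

Total paths to (6,18): C(24,18) = 134596.
Paths through (2,7): C(9,7) x C(15,11) = 49140.
Avoiding (2,7): 134596 - 49140.

Final answer: 85456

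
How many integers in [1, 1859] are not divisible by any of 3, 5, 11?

|div by 3|=619, |div by 5|=371, |div by 11|=169.
|div by 3&5|=123, |div by 3&11|=56, |div by 5&11|=33, |div by all|=11.
By inclusion-exclusion, divisible by at least one: 619+371+169-123-56-33+11 = 958.
Not divisible by any: 1859 - 958.

Final answer: 901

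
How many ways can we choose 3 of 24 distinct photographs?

C(24,3) = 24!/(3! x (24-3)!).

Final answer: C(24,3) = 2024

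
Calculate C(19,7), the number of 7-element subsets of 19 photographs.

C(19,7) = 19!/(7! x (19-7)!).

Final answer: C(19,7) = 50388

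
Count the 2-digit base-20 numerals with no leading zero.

These are the integers in [20^1, 20^2), so the count is 20^2 - 20^1 = 19 x 20^1.

Final answer: 380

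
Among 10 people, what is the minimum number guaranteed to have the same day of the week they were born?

There are 7 possible values for day of the week they were born. With 10 people and 7 categories, by pigeonhole: ceiling(10/7).

Final answer: 2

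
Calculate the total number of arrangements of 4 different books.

The number of ways to arrange 4 distinct objects is 4!.

Final answer: 4! = 24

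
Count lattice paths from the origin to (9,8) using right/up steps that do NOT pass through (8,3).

Total paths to (9,8): C(17,8) = 24310.
Paths through (8,3): C(11,3) x C(6,5) = 990.
Avoiding (8,3): 24310 - 990.

Final answer: 23320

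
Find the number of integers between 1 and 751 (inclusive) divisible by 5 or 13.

Multiples of 5: 150. Multiples of 13: 57. Of both (lcm=65): 11.
By inclusion-exclusion: 150 + 57 - 11.

Final answer: 196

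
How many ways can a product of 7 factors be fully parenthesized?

The structures are counted by the Catalan number C_n. Here n = 7 - 1 = 6.
Using C_0 = 1 and C_(k+1) = C_k x 2(2k+1)/(k+2), build up term by term: C_1=1, C_2=2, C_3=5, C_4=14, C_5=42, C_6=132.

Final answer: C_{6} = 132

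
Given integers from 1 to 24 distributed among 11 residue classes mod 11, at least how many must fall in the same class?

By pigeonhole with 24 objects and 11 categories: ceiling(24/11).

Final answer: 3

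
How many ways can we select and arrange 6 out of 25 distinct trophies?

P(25,6) = 25!/(25-6)! = 25!/19!.

Final answer: P(25,6) = 127512000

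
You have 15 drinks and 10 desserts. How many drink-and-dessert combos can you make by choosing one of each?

By the multiplication principle: 15 x 10.

Final answer: 150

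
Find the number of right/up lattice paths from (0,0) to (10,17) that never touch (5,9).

Total paths to (10,17): C(27,17) = 8436285.
Paths through (5,9): C(14,9) x C(13,8) = 2576574.
Avoiding (5,9): 8436285 - 2576574.

Final answer: 5859711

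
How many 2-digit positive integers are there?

These are the integers in [10^1, 10^2), so the count is 10^2 - 10^1 = 9 x 10^1.

Final answer: 90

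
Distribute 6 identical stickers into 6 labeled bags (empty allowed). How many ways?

Stars and bars: C(n+k-1, k-1) = C(11,5).

Final answer: C(11,5) = 462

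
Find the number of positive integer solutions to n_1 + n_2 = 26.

Substitute n'_i = n_i - 1 (so n'_i >= 0). Then sum n'_i = 26 - 2 = 24.
Stars and bars: C(24+2-1, 2-1) = C(25,1).

Final answer: C(25,1) = 25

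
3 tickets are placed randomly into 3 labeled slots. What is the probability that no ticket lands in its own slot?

D(n) = (n-1)(D(n-1) + D(n-2)), D(0)=1, D(1)=0.
Building up: D(2)=1, D(3)=2.
Total arrangements: 3! = 6.
Probability = D(3)/3! = 1/3.

Final answer: D(3)/3! = 2/6 = 0.333333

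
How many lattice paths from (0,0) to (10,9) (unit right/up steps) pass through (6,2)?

Paths (0,0)->(6,2): C(8,2) = 28.
Paths (6,2)->(10,9): C(11,7) = 330.
By multiplication principle: 28 x 330.

Final answer: 9240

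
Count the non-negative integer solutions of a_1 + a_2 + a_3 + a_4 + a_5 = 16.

Stars and bars with 16 stars and 4 bars:
C(16+5-1, 5-1) = C(20,4).

Final answer: C(20,4) = 4845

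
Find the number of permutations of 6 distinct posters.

The number of ways to arrange 6 distinct objects is 6!.

Final answer: 6! = 720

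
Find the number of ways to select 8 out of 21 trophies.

C(21,8) = 21!/(8! x 13!).

Final answer: \binom{21}{8} = 203490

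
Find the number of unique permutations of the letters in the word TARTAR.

Letters (A:2, R:2, T:2). Total letters: 6.
Permutations = 6!/(2! x 2! x 2!).

Final answer: 90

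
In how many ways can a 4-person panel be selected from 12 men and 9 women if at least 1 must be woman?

Sum over valid woman counts:
C(9,1)C(12,3) = 1980
C(9,2)C(12,2) = 2376
C(9,3)C(12,1) = 1008
C(9,4)C(12,0) = 126
Total: 1980 + 2376 + 1008 + 126.

Final answer: 5490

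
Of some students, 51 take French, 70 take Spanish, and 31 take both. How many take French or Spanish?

|A union B| = |A| + |B| - |A intersect B| = 51 + 70 - 31.

Final answer: 90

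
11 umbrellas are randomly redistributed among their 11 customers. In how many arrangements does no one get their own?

Use the recurrence D(n) = (n-1)(D(n-1) + D(n-2)) with D(0)=1, D(1)=0.
D(2) = 1 x (0 + 1) = 1
D(3) = 2 x (1 + 0) = 2
D(4) = 3 x (2 + 1) = 9
D(5) = 4 x (9 + 2) = 44
D(6) = 5 x (44 + 9) = 265
D(7) = 6 x (265 + 44) = 1854
D(8) = 7 x (1854 + 265) = 14833
D(9) = 8 x (14833 + 1854) = 133496
D(10) = 9 x (133496 + 14833) = 1334961
D(11) = 10 x (D(10) + D(9)) = 10 x (1334961 + 133496)

Final answer: D(11) = 14684570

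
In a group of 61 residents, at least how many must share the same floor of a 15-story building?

There are 15 possible values for floor of a 15-story building. With 61 residents and 15 categories, by pigeonhole: ceiling(61/15).

Final answer: 5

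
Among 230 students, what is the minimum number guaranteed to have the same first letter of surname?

There are 26 possible values for first letter of surname. With 230 students and 26 categories, by pigeonhole: ceiling(230/26).

Final answer: 9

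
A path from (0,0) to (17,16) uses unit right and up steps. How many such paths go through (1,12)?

Paths (0,0)->(1,12): C(13,12) = 13.
Paths (1,12)->(17,16): C(20,4) = 4845.
By multiplication principle: 13 x 4845.

Final answer: 62985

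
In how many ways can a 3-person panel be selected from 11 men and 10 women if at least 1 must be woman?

Sum over valid woman counts:
C(10,1)C(11,2) = 550
C(10,2)C(11,1) = 495
C(10,3)C(11,0) = 120
Total: 550 + 495 + 120.

Final answer: 1165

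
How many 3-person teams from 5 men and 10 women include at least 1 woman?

Sum over valid woman counts:
C(10,1)C(5,2) = 100
C(10,2)C(5,1) = 225
C(10,3)C(5,0) = 120
Total: 100 + 225 + 120.

Final answer: 445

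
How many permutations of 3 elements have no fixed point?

Use the recurrence D(n) = (n-1)(D(n-1) + D(n-2)) with D(0)=1, D(1)=0.
Building up: D(2)=1.
D(3) = 2 x (D(2) + D(1)) = 2 x (1 + 0).

Final answer: D(3) = 2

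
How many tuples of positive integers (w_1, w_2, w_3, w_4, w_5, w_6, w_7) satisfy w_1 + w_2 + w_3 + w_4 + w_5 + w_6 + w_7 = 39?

Substitute w'_i = w_i - 1 (so w'_i >= 0). Then sum w'_i = 39 - 7 = 32.
Stars and bars: C(32+7-1, 7-1) = C(38,6).

Final answer: C(38,6) = 2760681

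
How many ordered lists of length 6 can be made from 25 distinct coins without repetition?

P(25,6) = 25!/(25-6)! = 25!/19!.

Final answer: P(25,6) = 127512000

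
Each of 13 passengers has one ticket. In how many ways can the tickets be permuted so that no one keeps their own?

Use the recurrence D(n) = (n-1)(D(n-1) + D(n-2)) with D(0)=1, D(1)=0.
D(2) = 1 x (0 + 1) = 1
D(3) = 2 x (1 + 0) = 2
D(4) = 3 x (2 + 1) = 9
D(5) = 4 x (9 + 2) = 44
D(6) = 5 x (44 + 9) = 265
D(7) = 6 x (265 + 44) = 1854
D(8) = 7 x (1854 + 265) = 14833
D(9) = 8 x (14833 + 1854) = 133496
D(10) = 9 x (133496 + 14833) = 1334961
D(11) = 10 x (1334961 + 133496) = 14684570
D(12) = 11 x (14684570 + 1334961) = 176214841
D(13) = 12 x (D(12) + D(11)) = 12 x (176214841 + 14684570)

Final answer: D(13) = 2290792932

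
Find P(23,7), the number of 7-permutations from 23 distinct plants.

P(23,7) = 23!/(23-7)! = 23!/16!.

Final answer: P(23,7) = 1235591280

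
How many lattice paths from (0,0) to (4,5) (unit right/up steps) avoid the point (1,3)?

Total paths to (4,5): C(9,5) = 126.
Paths through (1,3): C(4,3) x C(5,2) = 40.
Avoiding (1,3): 126 - 40.

Final answer: 86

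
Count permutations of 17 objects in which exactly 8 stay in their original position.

Choose which 8 elements are fixed: C(17,8) = 24310.
Derange the remaining 9 using D(j) = (j-1)(D(j-1) + D(j-2)), D(0)=1, D(1)=0: D(2)=1, D(3)=2, D(4)=9, D(5)=44, D(6)=265, D(7)=1854, D(8)=14833, D(9)=133496.
Total: 24310 x 133496.

Final answer: C(17,8) D(9) = 3245287760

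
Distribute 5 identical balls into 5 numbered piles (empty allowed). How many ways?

Stars and bars: C(n+k-1, k-1) = C(9,4).

Final answer: C(9,4) = 126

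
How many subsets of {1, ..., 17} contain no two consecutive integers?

Condition on whether n belongs to the subset: if not, any valid subset of {1, ..., n-1} works (a(n-1)); if so, n-1 is excluded and the rest is a valid subset of {1, ..., n-2} (a(n-2)). Hence a(n) = a(n-1) + a(n-2), a(1)=2, a(2)=3.
Building up term by term: a(1)=2, a(2)=3, a(3)=5, a(4)=8, a(5)=13, a(6)=21, a(7)=34, a(8)=55, a(9)=89, a(10)=144, a(11)=233, a(12)=377, a(13)=610, a(14)=987, a(15)=1597, a(16)=2584, a(17)=4181.

Final answer: 4181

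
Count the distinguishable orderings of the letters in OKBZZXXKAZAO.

Letters (A:2, B:1, K:2, O:2, X:2, Z:3). Total letters: 12.
Permutations = 12!/(3! x 2! x 2! x 2! x 2!).

Final answer: 4989600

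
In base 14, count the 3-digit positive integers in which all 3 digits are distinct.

First digit: 13 (nonzero). Second: 13 (not first). Third: 12, etc.
Total: 13 x 13 x 12.

Final answer: 2028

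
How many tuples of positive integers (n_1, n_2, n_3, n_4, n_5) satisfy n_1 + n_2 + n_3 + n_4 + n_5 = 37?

Substitute n'_i = n_i - 1 (so n'_i >= 0). Then sum n'_i = 37 - 5 = 32.
Stars and bars: C(32+5-1, 5-1) = C(36,4).

Final answer: C(36,4) = 58905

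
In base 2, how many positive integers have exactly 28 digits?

In base 2, the leading digit has 1 choices (1..1); each of the remaining 27 digits has 2 choices.
Total: 1 x 2^27.

Final answer: 134217728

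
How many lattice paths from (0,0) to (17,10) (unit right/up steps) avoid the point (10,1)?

Total paths to (17,10): C(27,10) = 8436285.
Paths through (10,1): C(11,1) x C(16,9) = 125840.
Avoiding (10,1): 8436285 - 125840.

Final answer: 8310445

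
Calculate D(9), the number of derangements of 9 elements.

Derangements satisfy D(n) = (n-1)(D(n-1) + D(n-2)), starting from D(0)=1, D(1)=0.
Building up: D(2)=1, D(3)=2, D(4)=9, D(5)=44, D(6)=265, D(7)=1854, D(8)=14833.
D(9) = 8 x (D(8) + D(7)) = 8 x (14833 + 1854).

Final answer: D(9) = 133496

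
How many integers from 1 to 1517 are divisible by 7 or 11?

Multiples of 7: 216. Multiples of 11: 137. Of both (lcm=77): 19.
By inclusion-exclusion: 216 + 137 - 19.

Final answer: 334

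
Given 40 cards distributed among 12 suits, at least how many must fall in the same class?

By pigeonhole with 40 objects and 12 categories: ceiling(40/12).

Final answer: 4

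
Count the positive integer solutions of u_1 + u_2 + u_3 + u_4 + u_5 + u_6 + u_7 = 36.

Substitute u'_i = u_i - 1 (so u'_i >= 0). Then sum u'_i = 36 - 7 = 29.
Stars and bars: C(29+7-1, 7-1) = C(35,6).

Final answer: C(35,6) = 1623160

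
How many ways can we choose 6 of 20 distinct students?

C(20,6) = 20!/(6! x 14!).

Final answer: \binom{20}{6} = 38760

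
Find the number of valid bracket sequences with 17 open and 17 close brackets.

This is counted by the nth Catalan number C_n. Here n = 17 (pairs).
C_n = (2n)!/(n!(n+1)!), so C_{17} = 34!/(17! x 18!) = C(34,17)/18 = 2333606220/18.

Final answer: C_{17} = 129644790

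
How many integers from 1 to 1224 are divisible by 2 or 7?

Multiples of 2: 612. Multiples of 7: 174. Of both (lcm=14): 87.
By inclusion-exclusion: 612 + 174 - 87.

Final answer: 699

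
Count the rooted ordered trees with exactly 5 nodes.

The structures are counted by the Catalan number C_n. Here n = 5 - 1 = 4.
C_n = (2n)!/(n!(n+1)!), so C_{4} = 8!/(4! x 5!) = C(8,4)/5 = 70/5.

Final answer: C_{4} = 14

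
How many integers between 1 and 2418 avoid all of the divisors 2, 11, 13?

|div by 2|=1209, |div by 11|=219, |div by 13|=186.
|div by 2&11|=109, |div by 2&13|=93, |div by 11&13|=16, |div by all|=8.
By inclusion-exclusion, divisible by at least one: 1209+219+186-109-93-16+8 = 1404.
Not divisible by any: 2418 - 1404.

Final answer: 1014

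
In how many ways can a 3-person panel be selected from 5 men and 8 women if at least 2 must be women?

Sum over valid woman counts:
C(8,2)C(5,1) = 140
C(8,3)C(5,0) = 56
Total: 140 + 56.

Final answer: 196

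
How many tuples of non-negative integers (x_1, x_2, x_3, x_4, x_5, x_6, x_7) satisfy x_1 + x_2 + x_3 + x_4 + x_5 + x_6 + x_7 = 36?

Stars and bars with 36 stars and 6 bars:
C(36+7-1, 7-1) = C(42,6).

Final answer: C(42,6) = 5245786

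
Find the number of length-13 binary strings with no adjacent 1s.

Let a(n) count valid strings. If the last bit is 0 the prefix is any valid string of length n-1; if it is 1 the string must end in 01 with a valid prefix of length n-2. So a(n) = a(n-1) + a(n-2), a(1)=2, a(2)=3.
Building up term by term: a(1)=2, a(2)=3, a(3)=5, a(4)=8, a(5)=13, a(6)=21, a(7)=34, a(8)=55, a(9)=89, a(10)=144, a(11)=233, a(12)=377, a(13)=610.

Final answer: 610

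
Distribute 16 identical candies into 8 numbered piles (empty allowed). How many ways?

Stars and bars: C(n+k-1, k-1) = C(23,7).

Final answer: C(23,7) = 245157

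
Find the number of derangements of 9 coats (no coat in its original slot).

Use the recurrence D(n) = (n-1)(D(n-1) + D(n-2)) with D(0)=1, D(1)=0.
D(2) = 1 x (0 + 1) = 1
D(3) = 2 x (1 + 0) = 2
D(4) = 3 x (2 + 1) = 9
D(5) = 4 x (9 + 2) = 44
D(6) = 5 x (44 + 9) = 265
D(7) = 6 x (265 + 44) = 1854
D(8) = 7 x (1854 + 265) = 14833
D(9) = 8 x (D(8) + D(7)) = 8 x (14833 + 1854)

Final answer: D(9) = 133496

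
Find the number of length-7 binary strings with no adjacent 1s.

A valid string ends in 0 (append to any length-(n-1) valid string) or in 01 (append to any length-(n-2) valid string), so a(n) = a(n-1) + a(n-2) with a(1)=2, a(2)=3.
Computing successive values: a(1)=2, a(2)=3, a(3)=5, a(4)=8, a(5)=13, a(6)=21, a(7)=34.

Final answer: 34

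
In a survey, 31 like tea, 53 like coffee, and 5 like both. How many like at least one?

|A union B| = |A| + |B| - |A intersect B| = 31 + 53 - 5.

Final answer: 79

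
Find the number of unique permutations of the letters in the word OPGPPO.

Letters (G:1, O:2, P:3). Total letters: 6.
Permutations = 6!/(3! x 2!).

Final answer: 60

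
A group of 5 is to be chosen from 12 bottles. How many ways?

C(12,5) = 12!/(5! x 7!).

Final answer: \binom{12}{5} = 792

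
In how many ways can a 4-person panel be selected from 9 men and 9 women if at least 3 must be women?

Sum over valid woman counts:
C(9,3)C(9,1) = 756
C(9,4)C(9,0) = 126
Total: 756 + 126.

Final answer: 882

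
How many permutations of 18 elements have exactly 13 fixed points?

Choose which 13 elements are fixed: C(18,13) = 8568.
Derange the remaining 5 using D(j) = (j-1)(D(j-1) + D(j-2)), D(0)=1, D(1)=0: D(2)=1, D(3)=2, D(4)=9, D(5)=44.
Total: 8568 x 44.

Final answer: C(18,13) D(5) = 376992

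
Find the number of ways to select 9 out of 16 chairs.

C(16,9) = 16!/(9! x 7!).

Final answer: \binom{16}{9} = 11440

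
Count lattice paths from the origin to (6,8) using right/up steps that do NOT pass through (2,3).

Total paths to (6,8): C(14,8) = 3003.
Paths through (2,3): C(5,3) x C(9,5) = 1260.
Avoiding (2,3): 3003 - 1260.

Final answer: 1743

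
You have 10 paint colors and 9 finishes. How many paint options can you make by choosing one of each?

By the multiplication principle: 10 x 9.

Final answer: 90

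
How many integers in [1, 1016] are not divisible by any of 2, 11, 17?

|div by 2|=508, |div by 11|=92, |div by 17|=59.
|div by 2&11|=46, |div by 2&17|=29, |div by 11&17|=5, |div by all|=2.
By inclusion-exclusion, divisible by at least one: 508+92+59-46-29-5+2 = 581.
Not divisible by any: 1016 - 581.

Final answer: 435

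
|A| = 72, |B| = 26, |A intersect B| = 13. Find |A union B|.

|A union B| = |A| + |B| - |A intersect B| = 72 + 26 - 13.

Final answer: 85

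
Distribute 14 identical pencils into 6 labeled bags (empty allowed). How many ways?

Stars and bars: C(n+k-1, k-1) = C(19,5).

Final answer: C(19,5) = 11628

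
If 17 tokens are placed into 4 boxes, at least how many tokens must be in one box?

By the pigeonhole principle: ceiling(17/4).

Final answer: 5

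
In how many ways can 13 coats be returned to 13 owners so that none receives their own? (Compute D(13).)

Use the recurrence D(n) = (n-1)(D(n-1) + D(n-2)) with D(0)=1, D(1)=0.
D(2) = 1 x (0 + 1) = 1
D(3) = 2 x (1 + 0) = 2
D(4) = 3 x (2 + 1) = 9
D(5) = 4 x (9 + 2) = 44
D(6) = 5 x (44 + 9) = 265
D(7) = 6 x (265 + 44) = 1854
D(8) = 7 x (1854 + 265) = 14833
D(9) = 8 x (14833 + 1854) = 133496
D(10) = 9 x (133496 + 14833) = 1334961
D(11) = 10 x (1334961 + 133496) = 14684570
D(12) = 11 x (14684570 + 1334961) = 176214841
D(13) = 12 x (D(12) + D(11)) = 12 x (176214841 + 14684570)

Final answer: D(13) = 2290792932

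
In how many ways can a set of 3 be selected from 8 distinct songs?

C(8,3) = 8!/(3! x 5!).

Final answer: \binom{8}{3} = 56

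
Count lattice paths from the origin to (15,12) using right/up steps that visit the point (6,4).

Paths (0,0)->(6,4): C(10,4) = 210.
Paths (6,4)->(15,12): C(17,8) = 24310.
By multiplication principle: 210 x 24310.

Final answer: 5105100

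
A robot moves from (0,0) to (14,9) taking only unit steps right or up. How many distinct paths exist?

Each path has 14 right steps and 9 up steps in some order (23 steps total).
Choose which 9 of the 23 steps are up: C(23,9).

Final answer: C(23,9) = 817190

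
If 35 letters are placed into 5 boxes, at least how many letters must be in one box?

By the pigeonhole principle: ceiling(35/5).

Final answer: 7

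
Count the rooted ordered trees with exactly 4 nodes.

The structures are counted by the Catalan number C_n. Here n = 4 - 1 = 3.
C_n = C(2n,n) - C(2n,n+1), so C_{3} = C(6,3) - C(6,4) = 20 - 15.

Final answer: C_{3} = 5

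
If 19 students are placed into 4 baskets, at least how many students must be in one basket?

By the pigeonhole principle: ceiling(19/4).

Final answer: 5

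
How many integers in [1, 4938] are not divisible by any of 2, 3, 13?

|div by 2|=2469, |div by 3|=1646, |div by 13|=379.
|div by 2&3|=823, |div by 2&13|=189, |div by 3&13|=126, |div by all|=63.
By inclusion-exclusion, divisible by at least one: 2469+1646+379-823-189-126+63 = 3419.
Not divisible by any: 4938 - 3419.

Final answer: 1519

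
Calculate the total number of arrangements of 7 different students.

The number of ways to arrange 7 distinct objects is 7!.

Final answer: 7! = 5040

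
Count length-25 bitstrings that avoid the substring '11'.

Classify by the final bit: ...0 gives a(n-1) strings, ...01 gives a(n-2) strings. Thus a(n) = a(n-1) + a(n-2) with a(1)=2, a(2)=3.
Computing successive values: a(1)=2, a(2)=3, a(3)=5, a(4)=8, a(5)=13, a(6)=21, a(7)=34, a(8)=55, a(9)=89, a(10)=144, a(11)=233, a(12)=377, a(13)=610, a(14)=987, a(15)=1597, a(16)=2584, a(17)=4181, a(18)=6765, a(19)=10946, a(20)=17711, a(21)=28657, a(22)=46368, a(23)=75025, a(24)=121393, a(25)=196418.

Final answer: 196418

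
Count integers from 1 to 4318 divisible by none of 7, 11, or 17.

|div by 7|=616, |div by 11|=392, |div by 17|=254.
|div by 7&11|=56, |div by 7&17|=36, |div by 11&17|=23, |div by all|=3.
By inclusion-exclusion, divisible by at least one: 616+392+254-56-36-23+3 = 1150.
Not divisible by any: 4318 - 1150.

Final answer: 3168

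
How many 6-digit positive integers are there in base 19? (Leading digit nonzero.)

These are the integers in [19^5, 19^6), so the count is 19^6 - 19^5 = 18 x 19^5.

Final answer: 44569782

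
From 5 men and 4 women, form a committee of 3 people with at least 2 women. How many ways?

Sum over valid woman counts:
C(4,2)C(5,1) = 30
C(4,3)C(5,0) = 4
Total: 30 + 4.

Final answer: 34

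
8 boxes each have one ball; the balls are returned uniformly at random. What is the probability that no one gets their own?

Derangements satisfy D(n) = (n-1)(D(n-1) + D(n-2)), starting from D(0)=1, D(1)=0.
Building up: D(2)=1, D(3)=2, D(4)=9, D(5)=44, D(6)=265, D(7)=1854, D(8)=14833.
Total arrangements: 8! = 40320.
Probability = D(8)/8! = 2119/5760.

Final answer: D(8)/8! = 14833/40320 = 0.367882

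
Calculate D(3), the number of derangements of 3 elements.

D(n) = (n-1)(D(n-1) + D(n-2)), D(0)=1, D(1)=0.
Building up: D(2)=1.
D(3) = 2 x (D(2) + D(1)) = 2 x (1 + 0).

Final answer: D(3) = 2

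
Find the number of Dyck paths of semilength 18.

Total monotonic paths to (18,18): C(36,18) = 9075135300.
Reflecting each bad path at its first crossing gives a bijection with paths to (17,19): C(36,19) = 8597496600.
Valid Dyck paths: 9075135300 - 8597496600.
(These counts are the Catalan numbers.)

Final answer: C_{18} = 477638700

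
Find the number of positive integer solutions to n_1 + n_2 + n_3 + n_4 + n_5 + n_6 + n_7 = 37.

Substitute n'_i = n_i - 1 (so n'_i >= 0). Then sum n'_i = 37 - 7 = 30.
Stars and bars: C(30+7-1, 7-1) = C(36,6).

Final answer: C(36,6) = 1947792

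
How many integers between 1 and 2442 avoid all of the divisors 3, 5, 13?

|div by 3|=814, |div by 5|=488, |div by 13|=187.
|div by 3&5|=162, |div by 3&13|=62, |div by 5&13|=37, |div by all|=12.
By inclusion-exclusion, divisible by at least one: 814+488+187-162-62-37+12 = 1240.
Not divisible by any: 2442 - 1240.

Final answer: 1202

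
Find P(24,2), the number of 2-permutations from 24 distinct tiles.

P(24,2) = 24!/(24-2)! = 24!/22!.

Final answer: P(24,2) = 552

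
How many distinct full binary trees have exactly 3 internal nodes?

This is a standard Catalan-number count: the answer is C_n. Here n = 3.
C_n = C(2n,n) - C(2n,n+1), so C_{3} = C(6,3) - C(6,4) = 20 - 15.

Final answer: C_{3} = 5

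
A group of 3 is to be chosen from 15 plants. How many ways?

C(15,3) = 15!/(3! x (15-3)!).

Final answer: C(15,3) = 455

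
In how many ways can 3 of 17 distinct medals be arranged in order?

P(17,3) = 17!/(17-3)! = 17!/14!.

Final answer: P(17,3) = 4080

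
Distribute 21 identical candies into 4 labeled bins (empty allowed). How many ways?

Stars and bars: C(n+k-1, k-1) = C(24,3).

Final answer: C(24,3) = 2024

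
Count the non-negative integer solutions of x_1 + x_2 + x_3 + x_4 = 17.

Stars and bars with 17 stars and 3 bars:
C(17+4-1, 4-1) = C(20,3).

Final answer: C(20,3) = 1140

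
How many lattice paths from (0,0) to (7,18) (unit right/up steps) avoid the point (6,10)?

Total paths to (7,18): C(25,18) = 480700.
Paths through (6,10): C(16,10) x C(9,8) = 72072.
Avoiding (6,10): 480700 - 72072.

Final answer: 408628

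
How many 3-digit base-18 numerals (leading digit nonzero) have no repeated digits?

First digit: 17 (nonzero). Second: 17 (not first). Third: 16, etc.
Total: 17 x 17 x 16.

Final answer: 4624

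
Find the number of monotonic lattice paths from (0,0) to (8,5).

Each path has 8 right steps and 5 up steps in some order (13 steps total).
Choose which 5 of the 13 steps are up: C(13,5).

Final answer: C(13,5) = 1287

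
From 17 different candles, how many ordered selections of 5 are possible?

P(17,5) = 17!/(17-5)! = 17!/12!.

Final answer: P(17,5) = 742560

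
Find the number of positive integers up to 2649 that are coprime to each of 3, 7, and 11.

|div by 3|=883, |div by 7|=378, |div by 11|=240.
|div by 3&7|=126, |div by 3&11|=80, |div by 7&11|=34, |div by all|=11.
By inclusion-exclusion, divisible by at least one: 883+378+240-126-80-34+11 = 1272.
Not divisible by any: 2649 - 1272.

Final answer: 1377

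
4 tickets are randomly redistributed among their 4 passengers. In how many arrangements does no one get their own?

D(n) = (n-1)(D(n-1) + D(n-2)), D(0)=1, D(1)=0.
D(2) = 1 x (0 + 1) = 1
D(3) = 2 x (1 + 0) = 2
D(4) = 3 x (D(3) + D(2)) = 3 x (2 + 1)

Final answer: D(4) = 9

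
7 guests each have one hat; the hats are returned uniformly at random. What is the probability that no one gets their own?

Use the recurrence D(n) = (n-1)(D(n-1) + D(n-2)) with D(0)=1, D(1)=0.
Building up: D(2)=1, D(3)=2, D(4)=9, D(5)=44, D(6)=265, D(7)=1854.
Total arrangements: 7! = 5040.
Probability = D(7)/7! = 103/280.

Final answer: D(7)/7! = 1854/5040 = 0.367857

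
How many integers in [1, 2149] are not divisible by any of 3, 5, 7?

|div by 3|=716, |div by 5|=429, |div by 7|=307.
|div by 3&5|=143, |div by 3&7|=102, |div by 5&7|=61, |div by all|=20.
By inclusion-exclusion, divisible by at least one: 716+429+307-143-102-61+20 = 1166.
Not divisible by any: 2149 - 1166.

Final answer: 983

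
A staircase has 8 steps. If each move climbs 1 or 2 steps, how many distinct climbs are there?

Let f(n) be the number of climbs. Removing the last move (1 or 2 steps) gives f(n) = f(n-1) + f(n-2); base cases f(1)=1, f(2)=2.
Building up term by term: f(1)=1, f(2)=2, f(3)=3, f(4)=5, f(5)=8, f(6)=13, f(7)=21, f(8)=34.

Final answer: 34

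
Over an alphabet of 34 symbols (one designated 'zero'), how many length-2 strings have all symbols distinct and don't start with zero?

First digit: 33 (nonzero). Second: 33 (not first). Third: 32, etc.
Total: 33 x 33.

Final answer: 1089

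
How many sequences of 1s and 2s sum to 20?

Let f(n) count the ways. The last step is size 1 or 2, so f(n) = f(n-1) + f(n-2) with f(1)=1, f(2)=2.
Iterating the recurrence: f(1)=1, f(2)=2, f(3)=3, f(4)=5, f(5)=8, f(6)=13, f(7)=21, f(8)=34, f(9)=55, f(10)=89, f(11)=144, f(12)=233, f(13)=377, f(14)=610, f(15)=987, f(16)=1597, f(17)=2584, f(18)=4181, f(19)=6765, f(20)=10946.

Final answer: 10946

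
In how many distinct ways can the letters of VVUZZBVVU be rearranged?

Letters (B:1, U:2, V:4, Z:2). Total letters: 9.
Permutations = 9!/(4! x 2! x 2!).

Final answer: 3780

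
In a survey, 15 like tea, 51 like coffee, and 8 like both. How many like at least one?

|A union B| = |A| + |B| - |A intersect B| = 15 + 51 - 8.

Final answer: 58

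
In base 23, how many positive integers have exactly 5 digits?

In base 23, the leading digit has 22 choices (1..22); each of the remaining 4 digits has 23 choices.
Total: 22 x 23^4.

Final answer: 6156502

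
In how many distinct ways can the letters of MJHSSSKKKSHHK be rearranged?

Letters (H:3, J:1, K:4, M:1, S:4). Total letters: 13.
Permutations = 13!/(4! x 4! x 3!).

Final answer: 1801800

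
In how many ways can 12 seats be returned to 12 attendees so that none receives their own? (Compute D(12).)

Derangements satisfy D(n) = (n-1)(D(n-1) + D(n-2)), starting from D(0)=1, D(1)=0.
D(2) = 1 x (0 + 1) = 1
D(3) = 2 x (1 + 0) = 2
D(4) = 3 x (2 + 1) = 9
D(5) = 4 x (9 + 2) = 44
D(6) = 5 x (44 + 9) = 265
D(7) = 6 x (265 + 44) = 1854
D(8) = 7 x (1854 + 265) = 14833
D(9) = 8 x (14833 + 1854) = 133496
D(10) = 9 x (133496 + 14833) = 1334961
D(11) = 10 x (1334961 + 133496) = 14684570
D(12) = 11 x (D(11) + D(10)) = 11 x (14684570 + 1334961)

Final answer: D(12) = 176214841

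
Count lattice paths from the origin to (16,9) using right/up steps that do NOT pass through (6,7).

Total paths to (16,9): C(25,9) = 2042975.
Paths through (6,7): C(13,7) x C(12,2) = 113256.
Avoiding (6,7): 2042975 - 113256.

Final answer: 1929719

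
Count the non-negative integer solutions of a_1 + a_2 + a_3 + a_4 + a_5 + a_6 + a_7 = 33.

Stars and bars with 33 stars and 6 bars:
C(33+7-1, 7-1) = C(39,6).

Final answer: C(39,6) = 3262623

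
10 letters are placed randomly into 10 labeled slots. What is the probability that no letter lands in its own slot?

D(n) = (n-1)(D(n-1) + D(n-2)), D(0)=1, D(1)=0.
Building up: D(2)=1, D(3)=2, D(4)=9, D(5)=44, D(6)=265, D(7)=1854, D(8)=14833, D(9)=133496, D(10)=1334961.
Total arrangements: 10! = 3628800.
Probability = D(10)/10! = 16481/44800.

Final answer: D(10)/10! = 1334961/3628800 = 0.367879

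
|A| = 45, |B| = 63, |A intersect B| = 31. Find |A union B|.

|A union B| = |A| + |B| - |A intersect B| = 45 + 63 - 31.

Final answer: 77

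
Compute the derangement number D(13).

Use the recurrence D(n) = (n-1)(D(n-1) + D(n-2)) with D(0)=1, D(1)=0.
Building up: D(2)=1, D(3)=2, D(4)=9, D(5)=44, D(6)=265, D(7)=1854, D(8)=14833, D(9)=133496, D(10)=1334961, D(11)=14684570, D(12)=176214841.
D(13) = 12 x (D(12) + D(11)) = 12 x (176214841 + 14684570).

Final answer: D(13) = 2290792932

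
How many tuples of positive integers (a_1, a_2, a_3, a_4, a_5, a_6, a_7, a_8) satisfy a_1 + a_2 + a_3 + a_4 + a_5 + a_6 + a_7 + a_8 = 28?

Substitute a'_i = a_i - 1 (so a'_i >= 0). Then sum a'_i = 28 - 8 = 20.
Stars and bars: C(20+8-1, 8-1) = C(27,7).

Final answer: C(27,7) = 888030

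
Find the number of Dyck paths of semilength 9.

Total monotonic paths to (9,9): C(18,9) = 48620.
By the reflection principle, paths that go above the diagonal number C(18,10) = 43758.
Valid Dyck paths: 48620 - 43758.
(Equivalently, C_{9} = C(18,9)/10 = 48620/10.)

Final answer: C_{9} = 4862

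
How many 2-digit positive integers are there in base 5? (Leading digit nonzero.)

Leading digit: 4 options (nonzero). Other 1 digit(s): 5 options each.
Total: 4 x 5^1.

Final answer: 20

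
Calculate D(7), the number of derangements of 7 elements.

D(n) = (n-1)(D(n-1) + D(n-2)), D(0)=1, D(1)=0.
D(2) = 1 x (0 + 1) = 1
D(3) = 2 x (1 + 0) = 2
D(4) = 3 x (2 + 1) = 9
D(5) = 4 x (9 + 2) = 44
D(6) = 5 x (44 + 9) = 265
D(7) = 6 x (D(6) + D(5)) = 6 x (265 + 44)

Final answer: D(7) = 1854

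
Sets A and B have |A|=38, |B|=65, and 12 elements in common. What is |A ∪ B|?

|A union B| = |A| + |B| - |A intersect B| = 38 + 65 - 12.

Final answer: 91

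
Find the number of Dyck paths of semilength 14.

Total monotonic paths to (14,14): C(28,14) = 40116600.
By the reflection principle, paths that go above the diagonal number C(28,15) = 37442160.
Valid Dyck paths: 40116600 - 37442160.
(This is the Catalan number C_{14}.)

Final answer: C_{14} = 2674440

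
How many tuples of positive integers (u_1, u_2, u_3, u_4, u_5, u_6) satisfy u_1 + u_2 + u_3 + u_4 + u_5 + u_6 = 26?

Substitute u'_i = u_i - 1 (so u'_i >= 0). Then sum u'_i = 26 - 6 = 20.
Stars and bars: C(20+6-1, 6-1) = C(25,5).

Final answer: C(25,5) = 53130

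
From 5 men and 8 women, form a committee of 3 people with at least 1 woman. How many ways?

Sum over valid woman counts:
C(8,1)C(5,2) = 80
C(8,2)C(5,1) = 140
C(8,3)C(5,0) = 56
Total: 80 + 140 + 56.

Final answer: 276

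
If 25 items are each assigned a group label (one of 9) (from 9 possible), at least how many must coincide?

There are 9 possible values for group label (one of 9). With 25 items and 9 categories, by pigeonhole: ceiling(25/9).

Final answer: 3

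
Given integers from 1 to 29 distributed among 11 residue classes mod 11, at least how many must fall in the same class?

By pigeonhole with 29 objects and 11 categories: ceiling(29/11).

Final answer: 3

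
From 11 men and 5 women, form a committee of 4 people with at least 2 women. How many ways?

Sum over valid woman counts:
C(5,2)C(11,2) = 550
C(5,3)C(11,1) = 110
C(5,4)C(11,0) = 5
Total: 550 + 110 + 5.

Final answer: 665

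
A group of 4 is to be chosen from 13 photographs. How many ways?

C(13,4) = 13!/(4! x (13-4)!).

Final answer: C(13,4) = 715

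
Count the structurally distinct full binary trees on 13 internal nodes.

This is counted by the nth Catalan number C_n. Here n = 13.
C_n = C(2n,n) - C(2n,n+1), so C_{13} = C(26,13) - C(26,14) = 10400600 - 9657700.

Final answer: C_{13} = 742900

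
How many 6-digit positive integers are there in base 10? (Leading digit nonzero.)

These are the integers in [10^5, 10^6), so the count is 10^6 - 10^5 = 9 x 10^5.

Final answer: 900000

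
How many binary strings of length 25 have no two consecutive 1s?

Let a(n) count valid strings. If the last bit is 0 the prefix is any valid string of length n-1; if it is 1 the string must end in 01 with a valid prefix of length n-2. So a(n) = a(n-1) + a(n-2), a(1)=2, a(2)=3.
Building up term by term: a(1)=2, a(2)=3, a(3)=5, a(4)=8, a(5)=13, a(6)=21, a(7)=34, a(8)=55, a(9)=89, a(10)=144, a(11)=233, a(12)=377, a(13)=610, a(14)=987, a(15)=1597, a(16)=2584, a(17)=4181, a(18)=6765, a(19)=10946, a(20)=17711, a(21)=28657, a(22)=46368, a(23)=75025, a(24)=121393, a(25)=196418.

Final answer: 196418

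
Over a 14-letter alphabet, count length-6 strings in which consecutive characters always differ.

Let g(n) count such strings. g(1) = 14, and each valid string of length n-1 extends in 13 ways (any symbol but the last), so g(n) = 13 g(n-1).
Total: g(6) = 14 x 13^5.

Final answer: 14 x 13^{5} = 5198102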